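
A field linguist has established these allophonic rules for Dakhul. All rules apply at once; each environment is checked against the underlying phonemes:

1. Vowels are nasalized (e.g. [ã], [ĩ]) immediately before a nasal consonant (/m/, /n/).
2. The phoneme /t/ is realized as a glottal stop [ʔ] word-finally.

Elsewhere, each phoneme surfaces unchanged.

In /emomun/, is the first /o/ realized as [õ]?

Yes

/o/ — between /m/ and /m/, before a nasal consonant — surfaces as [õ] (rule 1).
The actual realization is [õ], which matches [õ].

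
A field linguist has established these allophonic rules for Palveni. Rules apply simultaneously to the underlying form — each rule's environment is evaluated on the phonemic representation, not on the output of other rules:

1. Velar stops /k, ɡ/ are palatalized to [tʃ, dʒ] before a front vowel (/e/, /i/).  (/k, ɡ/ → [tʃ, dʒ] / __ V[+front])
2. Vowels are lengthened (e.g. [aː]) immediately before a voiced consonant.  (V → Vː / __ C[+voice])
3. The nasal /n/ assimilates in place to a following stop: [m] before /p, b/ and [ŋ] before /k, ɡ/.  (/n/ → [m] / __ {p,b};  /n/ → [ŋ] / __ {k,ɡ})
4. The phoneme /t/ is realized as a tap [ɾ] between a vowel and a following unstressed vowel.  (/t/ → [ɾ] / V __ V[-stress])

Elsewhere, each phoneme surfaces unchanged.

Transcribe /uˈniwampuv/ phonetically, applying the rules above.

/u/ meets the environment for rule 2 (before a voiced consonant) → [uː].
/n/ (between /u/ and /i/) is in the target of rule 3 but the environment (before a labial or velar stop) is not met → [n].
/i/ — between /n/ and /w/, before a voiced consonant — surfaces as [iː] (rule 2).
/w/ — not in any rule's target class → [w].
/a/ — between /w/ and /m/, before a voiced consonant — surfaces as [aː] (rule 2).
/m/ stays [m].
/p/ stays [p].
/u/ — between /p/ and /v/, before a voiced consonant — surfaces as [uː] (rule 2).
/v/ (word-final) is unaffected → [v].

[uːˈniːwaːmpuːv]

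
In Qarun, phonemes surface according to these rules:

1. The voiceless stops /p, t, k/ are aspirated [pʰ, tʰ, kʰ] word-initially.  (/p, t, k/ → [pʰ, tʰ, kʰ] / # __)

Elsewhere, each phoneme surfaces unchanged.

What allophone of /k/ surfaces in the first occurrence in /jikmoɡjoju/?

[k]

/k/ (between /i/ and /m/) fails the environment for rule 1, so it stays [k].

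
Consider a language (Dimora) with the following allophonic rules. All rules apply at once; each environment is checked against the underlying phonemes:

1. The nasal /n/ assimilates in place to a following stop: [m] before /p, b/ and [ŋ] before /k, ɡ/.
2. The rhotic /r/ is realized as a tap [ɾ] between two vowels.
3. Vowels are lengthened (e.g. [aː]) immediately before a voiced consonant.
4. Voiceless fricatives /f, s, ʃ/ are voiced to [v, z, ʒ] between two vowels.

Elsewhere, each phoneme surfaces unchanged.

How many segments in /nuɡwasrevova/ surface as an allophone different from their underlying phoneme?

Segments that undergo a rule: /u/ → [uː] (rule 3); /e/ → [eː] (rule 3); /o/ → [oː] (rule 3).
All other segments surface unchanged.

3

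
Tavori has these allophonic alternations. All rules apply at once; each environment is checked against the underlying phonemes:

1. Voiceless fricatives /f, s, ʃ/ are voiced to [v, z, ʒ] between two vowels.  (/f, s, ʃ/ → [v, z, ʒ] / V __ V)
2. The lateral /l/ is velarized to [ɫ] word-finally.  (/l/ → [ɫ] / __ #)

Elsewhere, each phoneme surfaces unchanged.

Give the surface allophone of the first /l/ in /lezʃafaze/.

/l/ — word-initial; rule 2 does not apply here → [l].

[l]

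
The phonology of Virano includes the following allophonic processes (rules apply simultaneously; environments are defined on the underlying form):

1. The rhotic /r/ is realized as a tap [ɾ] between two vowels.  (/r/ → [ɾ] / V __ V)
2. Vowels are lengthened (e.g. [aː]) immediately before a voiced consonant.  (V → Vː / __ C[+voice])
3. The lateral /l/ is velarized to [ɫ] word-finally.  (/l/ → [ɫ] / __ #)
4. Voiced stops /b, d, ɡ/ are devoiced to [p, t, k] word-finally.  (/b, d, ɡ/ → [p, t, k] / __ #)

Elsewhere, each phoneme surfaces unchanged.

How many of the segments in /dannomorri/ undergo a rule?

Segments that undergo a rule: /a/ → [aː] (rule 2); /o/ → [oː] (rule 2); /o/ → [oː] (rule 2).
All other segments surface unchanged.

3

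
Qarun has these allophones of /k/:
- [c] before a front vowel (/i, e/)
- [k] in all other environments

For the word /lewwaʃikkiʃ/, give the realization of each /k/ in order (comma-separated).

Occurrence 1 (position 8): no conditioning environment matches → elsewhere allophone [k].
Occurrence 2 (position 9): before a front vowel → [c].

[k], [c]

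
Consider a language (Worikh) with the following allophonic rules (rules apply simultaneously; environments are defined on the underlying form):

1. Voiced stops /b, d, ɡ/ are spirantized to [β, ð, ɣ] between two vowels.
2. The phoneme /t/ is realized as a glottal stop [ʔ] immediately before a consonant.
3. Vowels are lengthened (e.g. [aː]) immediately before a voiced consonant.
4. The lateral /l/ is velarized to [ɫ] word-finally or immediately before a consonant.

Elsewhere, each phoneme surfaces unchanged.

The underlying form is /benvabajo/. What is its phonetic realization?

/b/ (word-initial): rule 1 targets it, but not between two vowels → unchanged [b].
/e/ — between /b/ and /n/, before a voiced consonant — surfaces as [eː] (rule 3).
/a/ (between /v/ and /b/): before a voiced consonant, so rule 3 applies → [aː].
/b/ — between /a/ and /a/, between two vowels — surfaces as [β] (rule 1).
/a/ meets the environment for rule 3 (before a voiced consonant) → [aː].
/o/ (word-final): rule 3 targets it, but not before a voiced consonant → unchanged [o].

[beːnvaːβaːjo]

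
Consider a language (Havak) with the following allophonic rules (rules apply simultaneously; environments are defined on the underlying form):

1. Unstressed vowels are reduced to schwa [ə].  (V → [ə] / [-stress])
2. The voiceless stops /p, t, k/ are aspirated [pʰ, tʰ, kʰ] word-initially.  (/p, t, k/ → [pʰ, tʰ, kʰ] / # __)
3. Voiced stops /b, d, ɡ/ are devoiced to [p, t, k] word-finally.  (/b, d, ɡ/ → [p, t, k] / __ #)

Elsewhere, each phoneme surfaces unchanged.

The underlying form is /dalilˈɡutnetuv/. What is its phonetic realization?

[dələlˈɡutnətəv]

/d/ (word-initial) is in the target of rule 3 but the environment (word-finally) is not met → [d].
/a/ (between /d/ and /l/): in an unstressed syllable, so rule 1 applies → [ə].
/l/ — not in any rule's target class → [l].
Rule 1 applies to /i/ (between /l/ and /l/: in an unstressed syllable) → [ə].
/l/ stays [l].
/ɡ/ (between /l/ and /u/) fails the environment for rule 3, so it stays [ɡ].
/u/ (between /ɡ/ and /t/) fails the environment for rule 1, so it stays [u].
/t/ — between /u/ and /n/; rule 2 does not apply here → [t].
/n/ (between /t/ and /e/) is unaffected → [n].
/e/ (between /n/ and /t/) occurs in an unstressed syllable → [ə] by rule 1.
/t/ (between /e/ and /u/) is in the target of rule 2 but the environment (word-initially) is not met → [t].
/u/ (between /t/ and /v/) occurs in an unstressed syllable → [ə] by rule 1.
/v/ (word-final) is unaffected → [v].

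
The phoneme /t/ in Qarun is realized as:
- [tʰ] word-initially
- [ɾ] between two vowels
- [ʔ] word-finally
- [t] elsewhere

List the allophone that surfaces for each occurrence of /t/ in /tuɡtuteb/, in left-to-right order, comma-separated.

[tʰ], [t], [ɾ]

Occurrence 1 (position 1): word-initially → [tʰ].
Occurrence 2 (position 4): no conditioning environment matches → elsewhere allophone [t].
Occurrence 3 (position 6): between two vowels → [ɾ].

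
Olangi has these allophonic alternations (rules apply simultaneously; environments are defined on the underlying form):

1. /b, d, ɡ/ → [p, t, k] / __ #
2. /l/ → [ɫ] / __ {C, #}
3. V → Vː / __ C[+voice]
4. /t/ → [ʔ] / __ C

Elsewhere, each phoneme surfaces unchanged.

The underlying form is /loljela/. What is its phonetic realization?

/l/ (word-initial) is in the target of rule 2 but the environment (word-finally or immediately before a consonant) is not met → [l].
/o/ (between /l/ and /l/) occurs before a voiced consonant → [oː] by rule 3.
/l/ (between /o/ and /j/) occurs word-finally or immediately before a consonant → [ɫ] by rule 2.
/j/ stays [j].
/e/ (between /j/ and /l/): before a voiced consonant, so rule 3 applies → [eː].
/l/ — between /e/ and /a/; rule 2 does not apply here → [l].
/a/ (word-final) is in the target of rule 3 but the environment (before a voiced consonant) is not met → [a].

[loːɫjeːla]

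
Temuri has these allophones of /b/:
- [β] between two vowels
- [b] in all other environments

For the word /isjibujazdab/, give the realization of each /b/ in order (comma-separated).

Occurrence 1 (position 5): between two vowels → [β].
Occurrence 2 (position 12): no conditioning environment matches → elsewhere allophone [b].

[β], [b]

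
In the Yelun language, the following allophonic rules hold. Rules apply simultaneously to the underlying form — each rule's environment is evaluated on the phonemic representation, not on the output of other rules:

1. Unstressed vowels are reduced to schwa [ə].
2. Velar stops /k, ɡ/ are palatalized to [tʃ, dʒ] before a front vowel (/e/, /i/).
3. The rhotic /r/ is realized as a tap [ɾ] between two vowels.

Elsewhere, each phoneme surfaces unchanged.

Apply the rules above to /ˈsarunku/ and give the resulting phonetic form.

[ˈsaɾənkə]

/s/ stays [s].
/a/ (between /s/ and /r/) is in the target of rule 1 but the environment (in an unstressed syllable) is not met → [a].
/r/ (between /a/ and /u/) occurs between two vowels → [ɾ] by rule 3.
/u/ (between /r/ and /n/) occurs in an unstressed syllable → [ə] by rule 1.
/n/ (between /u/ and /k/) is unaffected → [n].
/k/ (between /n/ and /u/) fails the environment for rule 2, so it stays [k].
/u/ (word-final): in an unstressed syllable, so rule 1 applies → [ə].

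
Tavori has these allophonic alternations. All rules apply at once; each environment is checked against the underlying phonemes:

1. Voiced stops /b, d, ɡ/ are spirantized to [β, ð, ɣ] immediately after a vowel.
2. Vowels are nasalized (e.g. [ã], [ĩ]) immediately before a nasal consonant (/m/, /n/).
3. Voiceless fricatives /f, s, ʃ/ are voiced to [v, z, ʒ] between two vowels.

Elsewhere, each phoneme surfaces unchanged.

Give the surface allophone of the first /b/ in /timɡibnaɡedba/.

[β]

/b/ meets the environment for rule 1 (immediately after a vowel) → [β].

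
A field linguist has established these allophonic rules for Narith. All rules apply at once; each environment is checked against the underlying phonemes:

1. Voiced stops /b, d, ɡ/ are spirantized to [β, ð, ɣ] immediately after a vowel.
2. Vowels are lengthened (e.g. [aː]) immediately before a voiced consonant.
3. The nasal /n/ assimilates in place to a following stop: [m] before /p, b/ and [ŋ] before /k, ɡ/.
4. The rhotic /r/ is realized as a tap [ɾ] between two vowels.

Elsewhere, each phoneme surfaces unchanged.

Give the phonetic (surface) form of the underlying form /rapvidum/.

[rapviːðuːm]

/r/ (word-initial): rule 4 targets it, but not between two vowels → unchanged [r].
/a/ (between /r/ and /p/) is in the target of rule 2 but the environment (before a voiced consonant) is not met → [a].
/p/ (between /a/ and /v/): no rule targets it → [p].
/v/ (between /p/ and /i/) is unaffected → [v].
/i/ meets the environment for rule 2 (before a voiced consonant) → [iː].
/d/ (between /i/ and /u/): immediately after a vowel, so rule 1 applies → [ð].
/u/ meets the environment for rule 2 (before a voiced consonant) → [uː].
/m/ (word-final): no rule targets it → [m].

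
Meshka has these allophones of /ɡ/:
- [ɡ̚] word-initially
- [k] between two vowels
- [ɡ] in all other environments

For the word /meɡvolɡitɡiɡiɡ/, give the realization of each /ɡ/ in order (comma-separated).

[ɡ], [ɡ], [ɡ], [k], [ɡ]

Occurrence 1 (position 3): no conditioning environment matches → elsewhere allophone [ɡ].
Occurrence 2 (position 7): no conditioning environment matches → elsewhere allophone [ɡ].
Occurrence 3 (position 10): no conditioning environment matches → elsewhere allophone [ɡ].
Occurrence 4 (position 12): between two vowels → [k].
Occurrence 5 (position 14): no conditioning environment matches → elsewhere allophone [ɡ].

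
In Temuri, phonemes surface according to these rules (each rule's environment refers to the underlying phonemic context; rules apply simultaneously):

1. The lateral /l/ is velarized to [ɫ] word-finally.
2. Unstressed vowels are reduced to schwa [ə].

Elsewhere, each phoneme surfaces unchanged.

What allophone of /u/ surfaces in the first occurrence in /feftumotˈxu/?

Rule 2 applies to /u/ (between /t/ and /m/: in an unstressed syllable) → [ə].

[ə]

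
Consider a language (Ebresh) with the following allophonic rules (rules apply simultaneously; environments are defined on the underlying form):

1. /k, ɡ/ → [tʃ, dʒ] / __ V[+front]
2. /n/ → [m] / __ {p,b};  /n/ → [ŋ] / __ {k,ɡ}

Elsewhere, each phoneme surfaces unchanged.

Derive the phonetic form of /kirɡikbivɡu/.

/k/ (word-initial) occurs before a front vowel → [tʃ] by rule 1.
/i/ (between /k/ and /r/): no rule targets it → [i].
/r/ stays [r].
/ɡ/ meets the environment for rule 1 (before a front vowel) → [dʒ].
/i/ — not in any rule's target class → [i].
/k/ (between /i/ and /b/): rule 1 targets it, but not before a front vowel → unchanged [k].
/b/ stays [b].
/i/ stays [i].
/v/ — not in any rule's target class → [v].
/ɡ/ (between /v/ and /u/) fails the environment for rule 1, so it stays [ɡ].
/u/ — not in any rule's target class → [u].

[tʃirdʒikbivɡu]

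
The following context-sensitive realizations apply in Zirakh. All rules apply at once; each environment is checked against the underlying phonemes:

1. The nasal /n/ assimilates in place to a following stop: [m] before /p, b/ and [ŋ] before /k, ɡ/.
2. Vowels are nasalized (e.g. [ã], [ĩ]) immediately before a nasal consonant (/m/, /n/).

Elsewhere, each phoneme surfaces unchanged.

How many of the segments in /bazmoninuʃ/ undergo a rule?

2

Segments that undergo a rule: /o/ → [õ] (rule 2); /i/ → [ĩ] (rule 2).
All other segments surface unchanged.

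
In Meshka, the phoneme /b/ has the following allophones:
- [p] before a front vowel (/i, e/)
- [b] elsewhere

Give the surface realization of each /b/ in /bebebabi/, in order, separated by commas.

Occurrence 1 (position 1): before a front vowel (/i, e/) → [p].
Occurrence 2 (position 3): before a front vowel (/i, e/) → [p].
Occurrence 3 (position 5): no conditioning environment matches → elsewhere allophone [b].
Occurrence 4 (position 7): before a front vowel (/i, e/) → [p].

[p], [p], [b], [p]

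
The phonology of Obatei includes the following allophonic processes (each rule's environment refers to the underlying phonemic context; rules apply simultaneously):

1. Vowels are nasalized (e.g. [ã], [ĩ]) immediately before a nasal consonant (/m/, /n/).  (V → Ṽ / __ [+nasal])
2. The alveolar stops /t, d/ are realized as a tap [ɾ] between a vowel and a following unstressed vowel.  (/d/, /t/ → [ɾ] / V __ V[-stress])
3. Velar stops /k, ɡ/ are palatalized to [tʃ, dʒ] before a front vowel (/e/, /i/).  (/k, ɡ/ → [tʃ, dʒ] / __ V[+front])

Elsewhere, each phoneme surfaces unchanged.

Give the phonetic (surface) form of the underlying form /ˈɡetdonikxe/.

[ˈdʒetdõnikxe]

/ɡ/ (word-initial) occurs before a front vowel → [dʒ] by rule 3.
/e/ — between /ɡ/ and /t/; rule 1 does not apply here → [e].
/t/ — between /e/ and /d/; rule 2 does not apply here → [t].
/d/ (between /t/ and /o/) is in the target of rule 2 but the environment (between a vowel and a following unstressed vowel) is not met → [d].
/o/ — between /d/ and /n/, before a nasal consonant — surfaces as [õ] (rule 1).
/n/ — not in any rule's target class → [n].
/i/ (between /n/ and /k/) is in the target of rule 1 but the environment (before a nasal consonant) is not met → [i].
/k/ (between /i/ and /x/): rule 3 targets it, but not before a front vowel → unchanged [k].
/x/ (between /k/ and /e/): no rule targets it → [x].
/e/ (word-final) is in the target of rule 1 but the environment (before a nasal consonant) is not met → [e].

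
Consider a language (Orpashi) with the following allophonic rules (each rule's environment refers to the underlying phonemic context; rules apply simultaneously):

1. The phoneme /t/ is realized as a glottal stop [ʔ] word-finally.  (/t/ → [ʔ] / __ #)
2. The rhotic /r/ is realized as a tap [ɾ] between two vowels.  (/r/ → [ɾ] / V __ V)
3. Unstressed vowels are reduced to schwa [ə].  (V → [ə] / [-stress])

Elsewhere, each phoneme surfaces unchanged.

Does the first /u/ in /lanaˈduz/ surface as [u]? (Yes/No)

Yes

/u/ — between /d/ and /z/; rule 3 does not apply here → [u].
The actual realization is [u], which matches [u].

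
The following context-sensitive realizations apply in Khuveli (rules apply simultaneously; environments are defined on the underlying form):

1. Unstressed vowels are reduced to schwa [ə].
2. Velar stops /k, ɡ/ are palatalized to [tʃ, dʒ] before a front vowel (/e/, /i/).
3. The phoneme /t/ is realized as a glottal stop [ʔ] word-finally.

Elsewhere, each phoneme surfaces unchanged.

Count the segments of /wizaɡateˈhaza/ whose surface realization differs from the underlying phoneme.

5

Segments that undergo a rule: /i/ → [ə] (rule 1); /a/ → [ə] (rule 1); /a/ → [ə] (rule 1); /e/ → [ə] (rule 1); /a/ → [ə] (rule 1).
All other segments surface unchanged.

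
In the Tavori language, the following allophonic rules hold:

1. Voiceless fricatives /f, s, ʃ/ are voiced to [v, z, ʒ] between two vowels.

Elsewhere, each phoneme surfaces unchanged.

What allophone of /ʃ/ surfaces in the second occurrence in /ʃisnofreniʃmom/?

[ʃ]

/ʃ/ (between /i/ and /m/) is in the target of rule 1 but the environment (between two vowels) is not met → [ʃ].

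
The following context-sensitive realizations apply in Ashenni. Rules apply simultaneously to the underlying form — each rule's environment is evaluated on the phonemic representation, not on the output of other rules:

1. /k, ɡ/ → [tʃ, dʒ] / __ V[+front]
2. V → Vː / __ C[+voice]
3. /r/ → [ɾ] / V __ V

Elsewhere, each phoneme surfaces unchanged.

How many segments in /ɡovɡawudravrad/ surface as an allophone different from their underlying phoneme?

5

Segments that undergo a rule: /o/ → [oː] (rule 2); /a/ → [aː] (rule 2); /u/ → [uː] (rule 2); /a/ → [aː] (rule 2); /a/ → [aː] (rule 2).
All other segments surface unchanged.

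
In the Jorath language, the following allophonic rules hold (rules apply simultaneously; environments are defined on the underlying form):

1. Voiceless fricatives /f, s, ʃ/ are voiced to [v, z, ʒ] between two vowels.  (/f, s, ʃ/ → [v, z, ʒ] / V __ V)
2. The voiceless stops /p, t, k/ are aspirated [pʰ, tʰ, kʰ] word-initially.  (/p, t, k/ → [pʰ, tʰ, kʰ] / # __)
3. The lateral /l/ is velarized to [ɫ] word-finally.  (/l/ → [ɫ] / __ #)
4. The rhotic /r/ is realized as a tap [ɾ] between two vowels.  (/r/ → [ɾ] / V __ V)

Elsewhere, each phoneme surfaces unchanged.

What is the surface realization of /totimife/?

[tʰotimive]

/t/ — word-initial, word-initially — surfaces as [tʰ] (rule 2).
/t/ — between /o/ and /i/; rule 2 does not apply here → [t].
/f/ meets the environment for rule 1 (between two vowels) → [v].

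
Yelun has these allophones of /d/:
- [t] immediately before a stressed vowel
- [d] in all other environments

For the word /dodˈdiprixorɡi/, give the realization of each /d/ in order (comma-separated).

[d], [d], [t]

Occurrence 1 (position 1): no conditioning environment matches → elsewhere allophone [d].
Occurrence 2 (position 3): no conditioning environment matches → elsewhere allophone [d].
Occurrence 3 (position 4): immediately before a stressed vowel → [t].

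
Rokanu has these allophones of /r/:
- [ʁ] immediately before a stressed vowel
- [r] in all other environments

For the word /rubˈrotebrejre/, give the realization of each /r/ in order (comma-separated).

[r], [ʁ], [r], [r]

Occurrence 1 (position 1): no conditioning environment matches → elsewhere allophone [r].
Occurrence 2 (position 4): immediately before a stressed vowel → [ʁ].
Occurrence 3 (position 9): no conditioning environment matches → elsewhere allophone [r].
Occurrence 4 (position 12): no conditioning environment matches → elsewhere allophone [r].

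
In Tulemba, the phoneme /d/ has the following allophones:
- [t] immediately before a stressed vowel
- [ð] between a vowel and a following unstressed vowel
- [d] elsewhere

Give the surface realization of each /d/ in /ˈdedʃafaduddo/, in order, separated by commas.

[t], [d], [ð], [d], [d]

Occurrence 1 (position 1): immediately before a stressed vowel → [t].
Occurrence 2 (position 3): no conditioning environment matches → elsewhere allophone [d].
Occurrence 3 (position 8): between a vowel and a following unstressed vowel → [ð].
Occurrence 4 (position 10): no conditioning environment matches → elsewhere allophone [d].
Occurrence 5 (position 11): no conditioning environment matches → elsewhere allophone [d].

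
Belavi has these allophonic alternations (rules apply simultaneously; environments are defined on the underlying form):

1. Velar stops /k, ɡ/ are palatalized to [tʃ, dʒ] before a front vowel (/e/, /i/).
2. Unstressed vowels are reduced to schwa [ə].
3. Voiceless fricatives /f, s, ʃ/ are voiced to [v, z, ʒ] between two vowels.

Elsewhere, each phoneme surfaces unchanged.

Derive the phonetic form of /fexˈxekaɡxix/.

[fəxˈxekəɡxəx]

/f/ (word-initial): rule 3 targets it, but not between two vowels → unchanged [f].
/e/ (between /f/ and /x/): in an unstressed syllable, so rule 2 applies → [ə].
/x/ (between /e/ and /x/): no rule targets it → [x].
/x/ (between /x/ and /e/) is unaffected → [x].
/e/ (between /x/ and /k/) fails the environment for rule 2, so it stays [e].
/k/ (between /e/ and /a/) fails the environment for rule 1, so it stays [k].
/a/ meets the environment for rule 2 (in an unstressed syllable) → [ə].
/ɡ/ — between /a/ and /x/; rule 1 does not apply here → [ɡ].
/x/ (between /ɡ/ and /i/) is unaffected → [x].
/i/ meets the environment for rule 2 (in an unstressed syllable) → [ə].
/x/ stays [x].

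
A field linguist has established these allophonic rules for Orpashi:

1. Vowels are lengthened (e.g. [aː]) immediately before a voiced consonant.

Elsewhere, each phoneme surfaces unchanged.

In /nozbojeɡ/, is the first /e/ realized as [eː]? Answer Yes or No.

/e/ meets the environment for rule 1 (before a voiced consonant) → [eː].
The actual realization is [eː], which matches [eː].

Yes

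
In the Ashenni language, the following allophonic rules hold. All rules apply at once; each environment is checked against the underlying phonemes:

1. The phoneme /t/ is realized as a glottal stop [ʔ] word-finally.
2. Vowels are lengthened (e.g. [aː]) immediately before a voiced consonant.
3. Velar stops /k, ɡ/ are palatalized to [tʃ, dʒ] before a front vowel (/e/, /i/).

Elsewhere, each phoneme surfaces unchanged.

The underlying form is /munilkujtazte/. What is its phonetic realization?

/m/ (word-initial): no rule targets it → [m].
/u/ — between /m/ and /n/, before a voiced consonant — surfaces as [uː] (rule 2).
/n/ — not in any rule's target class → [n].
/i/ meets the environment for rule 2 (before a voiced consonant) → [iː].
/l/ stays [l].
/k/ — between /l/ and /u/; rule 3 does not apply here → [k].
/u/ — between /k/ and /j/, before a voiced consonant — surfaces as [uː] (rule 2).
/j/ — not in any rule's target class → [j].
/t/ (between /j/ and /a/) fails the environment for rule 1, so it stays [t].
Rule 2 applies to /a/ (between /t/ and /z/: before a voiced consonant) → [aː].
/z/ — not in any rule's target class → [z].
/t/ (between /z/ and /e/) is in the target of rule 1 but the environment (word-finally) is not met → [t].
/e/ — word-final; rule 2 does not apply here → [e].

[muːniːlkuːjtaːzte]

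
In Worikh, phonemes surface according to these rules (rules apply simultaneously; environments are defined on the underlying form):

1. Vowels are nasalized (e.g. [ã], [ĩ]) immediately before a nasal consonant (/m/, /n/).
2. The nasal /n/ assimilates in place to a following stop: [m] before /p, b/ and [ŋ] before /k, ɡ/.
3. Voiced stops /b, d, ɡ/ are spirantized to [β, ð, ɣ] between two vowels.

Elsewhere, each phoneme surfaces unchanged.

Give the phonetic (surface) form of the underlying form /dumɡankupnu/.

/d/ (word-initial) is in the target of rule 3 but the environment (between two vowels) is not met → [d].
/u/ (between /d/ and /m/) occurs before a nasal consonant → [ũ] by rule 1.
/m/ (between /u/ and /ɡ/) is unaffected → [m].
/ɡ/ (between /m/ and /a/) is in the target of rule 3 but the environment (between two vowels) is not met → [ɡ].
/a/ (between /ɡ/ and /n/): before a nasal consonant, so rule 1 applies → [ã].
/n/ meets the environment for rule 2 (before a labial or velar stop) → [ŋ].
/k/ (between /n/ and /u/): no rule targets it → [k].
/u/ (between /k/ and /p/) is in the target of rule 1 but the environment (before a nasal consonant) is not met → [u].
/p/ stays [p].
/n/ (between /p/ and /u/) is in the target of rule 2 but the environment (before a labial or velar stop) is not met → [n].
/u/ (word-final) fails the environment for rule 1, so it stays [u].

[dũmɡãŋkupnu]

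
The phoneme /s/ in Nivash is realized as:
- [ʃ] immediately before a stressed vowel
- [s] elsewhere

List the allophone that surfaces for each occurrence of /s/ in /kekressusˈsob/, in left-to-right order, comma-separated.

Occurrence 1 (position 6): no conditioning environment matches → elsewhere allophone [s].
Occurrence 2 (position 7): no conditioning environment matches → elsewhere allophone [s].
Occurrence 3 (position 9): no conditioning environment matches → elsewhere allophone [s].
Occurrence 4 (position 10): immediately before a stressed vowel → [ʃ].

[s], [s], [s], [ʃ]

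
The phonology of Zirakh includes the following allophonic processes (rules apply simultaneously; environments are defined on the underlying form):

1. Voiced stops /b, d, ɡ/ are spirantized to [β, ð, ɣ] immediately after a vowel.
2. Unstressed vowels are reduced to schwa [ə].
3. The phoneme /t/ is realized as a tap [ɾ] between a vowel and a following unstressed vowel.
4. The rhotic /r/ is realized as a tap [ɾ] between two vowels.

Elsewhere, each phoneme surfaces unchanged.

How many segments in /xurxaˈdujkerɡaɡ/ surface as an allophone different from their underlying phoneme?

6

Segments that undergo a rule: /u/ → [ə] (rule 2); /a/ → [ə] (rule 2); /d/ → [ð] (rule 1); /e/ → [ə] (rule 2); /a/ → [ə] (rule 2); /ɡ/ → [ɣ] (rule 1).
All other segments surface unchanged.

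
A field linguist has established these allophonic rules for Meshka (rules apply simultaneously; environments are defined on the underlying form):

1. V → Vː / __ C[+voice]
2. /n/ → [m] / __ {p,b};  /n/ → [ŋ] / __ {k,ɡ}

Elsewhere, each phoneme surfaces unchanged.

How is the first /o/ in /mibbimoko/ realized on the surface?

/o/ (between /m/ and /k/) is in the target of rule 1 but the environment (before a voiced consonant) is not met → [o].

[o]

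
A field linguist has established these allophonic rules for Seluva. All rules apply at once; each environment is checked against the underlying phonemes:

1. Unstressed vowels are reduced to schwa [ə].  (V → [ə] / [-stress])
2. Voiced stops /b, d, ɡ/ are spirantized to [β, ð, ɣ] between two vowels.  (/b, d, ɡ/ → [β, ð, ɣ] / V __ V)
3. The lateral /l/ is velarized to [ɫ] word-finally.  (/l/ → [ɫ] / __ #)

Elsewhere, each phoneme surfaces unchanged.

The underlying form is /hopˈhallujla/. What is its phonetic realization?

/h/ — not in any rule's target class → [h].
/o/ meets the environment for rule 1 (in an unstressed syllable) → [ə].
/p/ (between /o/ and /h/): no rule targets it → [p].
/h/ stays [h].
/a/ (between /h/ and /l/) is in the target of rule 1 but the environment (in an unstressed syllable) is not met → [a].
/l/ — between /a/ and /l/; rule 3 does not apply here → [l].
/l/ (between /l/ and /u/) is in the target of rule 3 but the environment (word-finally) is not met → [l].
/u/ (between /l/ and /j/): in an unstressed syllable, so rule 1 applies → [ə].
/j/ (between /u/ and /l/) is unaffected → [j].
/l/ (between /j/ and /a/): rule 3 targets it, but not word-finally → unchanged [l].
/a/ meets the environment for rule 1 (in an unstressed syllable) → [ə].

[həpˈhalləjlə]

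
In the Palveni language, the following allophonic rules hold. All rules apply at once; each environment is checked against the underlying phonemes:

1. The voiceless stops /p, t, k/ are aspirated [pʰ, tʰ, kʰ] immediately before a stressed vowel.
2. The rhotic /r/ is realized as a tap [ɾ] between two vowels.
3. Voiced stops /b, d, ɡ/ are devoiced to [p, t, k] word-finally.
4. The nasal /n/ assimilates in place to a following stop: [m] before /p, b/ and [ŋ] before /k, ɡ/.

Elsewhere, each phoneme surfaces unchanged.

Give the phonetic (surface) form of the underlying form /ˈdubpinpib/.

/d/ (word-initial): rule 3 targets it, but not word-finally → unchanged [d].
/u/ stays [u].
/b/ — between /u/ and /p/; rule 3 does not apply here → [b].
/p/ (between /b/ and /i/): rule 1 targets it, but not immediately before a stressed vowel → unchanged [p].
/i/ — not in any rule's target class → [i].
/n/ — between /i/ and /p/, before a labial or velar stop — surfaces as [m] (rule 4).
/p/ — between /n/ and /i/; rule 1 does not apply here → [p].
/i/ (between /p/ and /b/): no rule targets it → [i].
Rule 3 applies to /b/ (word-final: word-finally) → [p].

[ˈdubpimpip]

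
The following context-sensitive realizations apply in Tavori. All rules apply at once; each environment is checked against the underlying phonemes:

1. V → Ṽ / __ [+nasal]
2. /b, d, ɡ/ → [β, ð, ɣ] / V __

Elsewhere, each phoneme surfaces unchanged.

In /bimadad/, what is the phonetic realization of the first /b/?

[b]

/b/ — word-initial; rule 2 does not apply here → [b].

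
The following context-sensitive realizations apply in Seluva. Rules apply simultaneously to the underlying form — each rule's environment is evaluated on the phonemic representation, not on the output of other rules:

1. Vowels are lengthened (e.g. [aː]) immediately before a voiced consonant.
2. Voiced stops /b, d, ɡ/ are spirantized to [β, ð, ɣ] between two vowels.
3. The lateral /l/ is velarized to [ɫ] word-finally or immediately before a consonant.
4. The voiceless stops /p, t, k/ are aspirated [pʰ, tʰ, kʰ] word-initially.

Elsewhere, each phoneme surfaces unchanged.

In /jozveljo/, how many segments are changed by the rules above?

3

Segments that undergo a rule: /o/ → [oː] (rule 1); /e/ → [eː] (rule 1); /l/ → [ɫ] (rule 3).
All other segments surface unchanged.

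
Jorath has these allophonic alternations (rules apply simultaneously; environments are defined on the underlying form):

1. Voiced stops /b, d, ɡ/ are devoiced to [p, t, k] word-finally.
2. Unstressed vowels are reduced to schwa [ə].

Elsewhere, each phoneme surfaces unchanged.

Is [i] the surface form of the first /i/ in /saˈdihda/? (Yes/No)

Yes

/i/ (between /d/ and /h/) is in the target of rule 2 but the environment (in an unstressed syllable) is not met → [i].
The actual realization is [i], which matches [i].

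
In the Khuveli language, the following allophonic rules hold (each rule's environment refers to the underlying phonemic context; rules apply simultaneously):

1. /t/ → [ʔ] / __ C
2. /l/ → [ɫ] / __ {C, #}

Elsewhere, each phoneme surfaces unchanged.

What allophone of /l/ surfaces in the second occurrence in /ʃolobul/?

/l/ (word-final) occurs word-finally or immediately before a consonant → [ɫ] by rule 2.

[ɫ]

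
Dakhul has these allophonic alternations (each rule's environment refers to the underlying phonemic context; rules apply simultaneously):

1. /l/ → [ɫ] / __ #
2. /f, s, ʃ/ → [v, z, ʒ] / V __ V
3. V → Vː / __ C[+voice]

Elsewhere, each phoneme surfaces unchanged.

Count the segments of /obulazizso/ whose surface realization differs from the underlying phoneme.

4

Segments that undergo a rule: /o/ → [oː] (rule 3); /u/ → [uː] (rule 3); /a/ → [aː] (rule 3); /i/ → [iː] (rule 3).
All other segments surface unchanged.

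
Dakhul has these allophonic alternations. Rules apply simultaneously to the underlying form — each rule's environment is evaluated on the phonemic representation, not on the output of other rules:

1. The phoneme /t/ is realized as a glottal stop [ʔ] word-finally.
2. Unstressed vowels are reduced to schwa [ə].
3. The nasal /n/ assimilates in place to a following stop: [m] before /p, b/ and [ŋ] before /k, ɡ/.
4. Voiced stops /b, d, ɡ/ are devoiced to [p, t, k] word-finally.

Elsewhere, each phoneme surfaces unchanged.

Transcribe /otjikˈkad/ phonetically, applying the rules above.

/o/ — word-initial, in an unstressed syllable — surfaces as [ə] (rule 2).
/t/ (between /o/ and /j/): rule 1 targets it, but not word-finally → unchanged [t].
/j/ (between /t/ and /i/) is unaffected → [j].
/i/ (between /j/ and /k/) occurs in an unstressed syllable → [ə] by rule 2.
/k/ (between /i/ and /k/): no rule targets it → [k].
/k/ (between /k/ and /a/): no rule targets it → [k].
/a/ — between /k/ and /d/; rule 2 does not apply here → [a].
Rule 4 applies to /d/ (word-final: word-finally) → [t].

[ətjəkˈkat]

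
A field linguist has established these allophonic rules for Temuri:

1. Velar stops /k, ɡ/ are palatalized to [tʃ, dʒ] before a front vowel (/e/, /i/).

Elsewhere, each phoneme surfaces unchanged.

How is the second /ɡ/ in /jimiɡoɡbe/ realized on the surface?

/ɡ/ — between /o/ and /b/; rule 1 does not apply here → [ɡ].

[ɡ]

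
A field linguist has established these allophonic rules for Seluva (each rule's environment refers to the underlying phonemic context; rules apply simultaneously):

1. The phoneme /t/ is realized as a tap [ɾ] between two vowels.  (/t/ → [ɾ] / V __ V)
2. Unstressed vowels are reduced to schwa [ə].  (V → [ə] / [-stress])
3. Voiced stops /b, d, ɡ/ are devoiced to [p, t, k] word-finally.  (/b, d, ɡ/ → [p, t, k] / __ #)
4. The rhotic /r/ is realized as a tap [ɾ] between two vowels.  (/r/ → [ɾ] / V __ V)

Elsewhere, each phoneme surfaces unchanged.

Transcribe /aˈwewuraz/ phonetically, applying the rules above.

[əˈwewəɾəz]

/a/ (word-initial) occurs in an unstressed syllable → [ə] by rule 2.
/w/ stays [w].
/e/ (between /w/ and /w/): rule 2 targets it, but not in an unstressed syllable → unchanged [e].
/w/ stays [w].
/u/ — between /w/ and /r/, in an unstressed syllable — surfaces as [ə] (rule 2).
/r/ (between /u/ and /a/): between two vowels, so rule 4 applies → [ɾ].
/a/ (between /r/ and /z/) occurs in an unstressed syllable → [ə] by rule 2.
/z/ stays [z].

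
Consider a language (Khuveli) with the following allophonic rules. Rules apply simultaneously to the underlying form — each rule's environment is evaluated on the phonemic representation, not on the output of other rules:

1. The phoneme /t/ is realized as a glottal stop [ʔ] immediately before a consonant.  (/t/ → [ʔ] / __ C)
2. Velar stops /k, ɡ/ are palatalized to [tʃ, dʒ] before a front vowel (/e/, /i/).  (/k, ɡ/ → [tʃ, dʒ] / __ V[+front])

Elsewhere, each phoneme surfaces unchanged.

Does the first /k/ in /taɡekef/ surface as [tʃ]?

/k/ (between /e/ and /e/) occurs before a front vowel → [tʃ] by rule 2.
The actual realization is [tʃ], which matches [tʃ].

Yes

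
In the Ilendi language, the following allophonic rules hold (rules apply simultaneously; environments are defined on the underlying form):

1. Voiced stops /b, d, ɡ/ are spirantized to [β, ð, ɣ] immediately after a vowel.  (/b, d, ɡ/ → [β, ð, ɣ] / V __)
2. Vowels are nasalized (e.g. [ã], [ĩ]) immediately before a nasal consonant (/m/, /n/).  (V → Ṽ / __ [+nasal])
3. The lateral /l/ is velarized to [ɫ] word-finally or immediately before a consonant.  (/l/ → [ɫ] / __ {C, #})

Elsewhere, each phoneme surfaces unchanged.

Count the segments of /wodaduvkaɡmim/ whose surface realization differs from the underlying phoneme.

Segments that undergo a rule: /d/ → [ð] (rule 1); /d/ → [ð] (rule 1); /ɡ/ → [ɣ] (rule 1); /i/ → [ĩ] (rule 2).
All other segments surface unchanged.

4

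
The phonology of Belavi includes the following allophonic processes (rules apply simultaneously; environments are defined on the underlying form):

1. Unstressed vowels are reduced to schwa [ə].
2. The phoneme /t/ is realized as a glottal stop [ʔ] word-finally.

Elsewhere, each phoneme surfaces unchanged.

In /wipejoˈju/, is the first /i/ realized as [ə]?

/i/ (between /w/ and /p/) occurs in an unstressed syllable → [ə] by rule 1.
The actual realization is [ə], which matches [ə].

Yes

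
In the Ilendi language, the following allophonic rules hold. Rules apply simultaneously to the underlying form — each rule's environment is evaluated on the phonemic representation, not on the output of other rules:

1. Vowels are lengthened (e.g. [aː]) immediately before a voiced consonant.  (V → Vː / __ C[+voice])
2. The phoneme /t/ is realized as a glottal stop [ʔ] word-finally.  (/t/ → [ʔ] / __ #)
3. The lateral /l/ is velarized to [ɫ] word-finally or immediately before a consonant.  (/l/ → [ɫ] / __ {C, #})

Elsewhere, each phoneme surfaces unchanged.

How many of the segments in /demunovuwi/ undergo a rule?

Segments that undergo a rule: /e/ → [eː] (rule 1); /u/ → [uː] (rule 1); /o/ → [oː] (rule 1); /u/ → [uː] (rule 1).
All other segments surface unchanged.

4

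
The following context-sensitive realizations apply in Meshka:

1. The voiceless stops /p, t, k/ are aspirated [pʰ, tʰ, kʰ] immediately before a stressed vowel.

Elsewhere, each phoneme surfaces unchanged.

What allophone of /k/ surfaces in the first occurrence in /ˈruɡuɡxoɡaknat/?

/k/ (between /a/ and /n/) is in the target of rule 1 but the environment (immediately before a stressed vowel) is not met → [k].

[k]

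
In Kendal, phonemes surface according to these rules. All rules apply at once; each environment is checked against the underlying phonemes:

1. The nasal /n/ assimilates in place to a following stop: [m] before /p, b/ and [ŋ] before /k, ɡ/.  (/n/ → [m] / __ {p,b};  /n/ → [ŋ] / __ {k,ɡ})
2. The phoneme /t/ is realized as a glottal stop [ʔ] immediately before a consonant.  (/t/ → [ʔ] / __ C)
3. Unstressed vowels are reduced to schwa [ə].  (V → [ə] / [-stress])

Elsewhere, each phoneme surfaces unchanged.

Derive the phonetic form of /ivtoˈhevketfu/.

Rule 3 applies to /i/ (word-initial: in an unstressed syllable) → [ə].
/v/ (between /i/ and /t/): no rule targets it → [v].
/t/ — between /v/ and /o/; rule 2 does not apply here → [t].
/o/ (between /t/ and /h/): in an unstressed syllable, so rule 3 applies → [ə].
/h/ — not in any rule's target class → [h].
/e/ (between /h/ and /v/) is in the target of rule 3 but the environment (in an unstressed syllable) is not met → [e].
/v/ — not in any rule's target class → [v].
/k/ — not in any rule's target class → [k].
Rule 3 applies to /e/ (between /k/ and /t/: in an unstressed syllable) → [ə].
/t/ (between /e/ and /f/) occurs immediately before a consonant → [ʔ] by rule 2.
/f/ — not in any rule's target class → [f].
/u/ meets the environment for rule 3 (in an unstressed syllable) → [ə].

[əvtəˈhevkəʔfə]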